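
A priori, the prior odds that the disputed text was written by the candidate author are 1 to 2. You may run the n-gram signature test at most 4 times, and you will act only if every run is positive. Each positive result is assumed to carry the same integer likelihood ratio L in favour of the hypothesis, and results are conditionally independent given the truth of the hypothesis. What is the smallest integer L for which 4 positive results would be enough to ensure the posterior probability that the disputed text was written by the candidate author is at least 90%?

Prior odds = 0.5.
Target odds = 0.9/0.1 = 9.
Need L⁴ ≥ 9 ÷ 0.5 = 18.
2⁴ = 16 < 18 ≤ 81 = 3⁴, so L = 3.

3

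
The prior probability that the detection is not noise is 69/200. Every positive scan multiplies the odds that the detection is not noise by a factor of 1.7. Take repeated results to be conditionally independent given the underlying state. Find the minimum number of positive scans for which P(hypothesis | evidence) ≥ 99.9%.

15

Prior odds = 0.345/0.655 = 69/131.
Likelihood ratio per positive scan = 1.7.
Target odds: 0.999 ÷ 0.001 = 999.
Require 1.7ⁿ ≥ 999 ÷ (69/131) = 43623/23.
1.7¹⁴ ≈1683.78 falls short of 43623/23 but 1.7¹⁵ ≈2862.42 reaches it, so n = 15.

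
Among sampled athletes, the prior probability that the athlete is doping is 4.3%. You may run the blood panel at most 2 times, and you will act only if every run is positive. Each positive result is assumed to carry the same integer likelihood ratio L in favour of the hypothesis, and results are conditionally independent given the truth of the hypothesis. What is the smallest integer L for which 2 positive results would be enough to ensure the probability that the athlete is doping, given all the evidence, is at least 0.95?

Prior odds = 0.043/0.957 = 43/957.
Target odds = 0.95/0.05 = 19.
Need L² ≥ 19 ÷ (43/957) = 18183/43.
20² = 400 < 18183/43 ≤ 441 = 21², so L = 21.

21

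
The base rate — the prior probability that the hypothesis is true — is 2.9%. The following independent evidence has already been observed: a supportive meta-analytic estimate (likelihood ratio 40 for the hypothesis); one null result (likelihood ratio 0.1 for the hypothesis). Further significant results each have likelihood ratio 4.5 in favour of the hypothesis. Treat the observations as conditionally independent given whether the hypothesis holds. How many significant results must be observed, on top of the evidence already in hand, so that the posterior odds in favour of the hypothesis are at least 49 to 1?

5

Prior odds = 0.029/0.971 = 29/971.
Combined Bayes factor of the evidence already in hand = 40 × 0.1 = 4.
Odds after that evidence = (29/971) × 4 = 116/971.
Target odds = 49.
Need 4.5ⁿ ≥ 49 ÷ (116/971) = 47579/116.
4.5⁴ = 410.0625 falls short of 47579/116 but 4.5⁵ = 1845.28125 reaches it, so n = 5.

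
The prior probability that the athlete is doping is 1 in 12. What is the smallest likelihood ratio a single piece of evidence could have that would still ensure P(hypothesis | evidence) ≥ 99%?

Prior odds = (1/12)/(11/12) = 1/11.
Target odds = 0.99/0.01 = 99.
Required Bayes factor = 99 ÷ (1/11) = 1089.

1089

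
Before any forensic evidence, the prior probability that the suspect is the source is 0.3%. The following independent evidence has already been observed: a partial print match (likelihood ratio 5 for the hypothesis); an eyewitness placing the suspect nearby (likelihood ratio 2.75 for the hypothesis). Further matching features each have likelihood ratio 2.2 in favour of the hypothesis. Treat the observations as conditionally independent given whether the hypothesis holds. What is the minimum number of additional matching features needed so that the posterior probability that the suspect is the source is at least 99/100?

Prior odds = 0.003/0.997 = 3/997.
Combined Bayes factor of the evidence already in hand = 5 × 2.75 = 13.75.
Odds after that evidence = (3/997) × 13.75 = 165/3988.
Target odds = 0.99/0.01 = 99.
Need 2.2ⁿ ≥ 99 ÷ (165/3988) = 2392.8.
2.2⁹ ≈1207.27 falls short of 2392.8 but 2.2¹⁰ ≈2655.99 reaches it, so n = 10.

10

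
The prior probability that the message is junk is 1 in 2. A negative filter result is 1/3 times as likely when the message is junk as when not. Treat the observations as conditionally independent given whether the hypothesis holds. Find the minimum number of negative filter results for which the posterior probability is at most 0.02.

Prior odds: 0.5 ÷ 0.5 = 1.
Likelihood ratio per negative filter result = 1/3.
Target odds: 0.02 ÷ 0.98 = 1/49.
Need 1 × (1/3)ⁿ ≤ 1/49, i.e. (1/3)ⁿ ≤ 1/49.
(1/3)³ = 1/27 is still above 1/49 but (1/3)⁴ = 1/81 is at or below it, so n = 4.

4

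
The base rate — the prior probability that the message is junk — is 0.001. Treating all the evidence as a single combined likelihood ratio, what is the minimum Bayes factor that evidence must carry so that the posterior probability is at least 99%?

Prior odds = 0.001/0.999 = 1/999.
Target odds = 0.99/0.01 = 99.
Required Bayes factor = 99 ÷ (1/999) = 98901.

98901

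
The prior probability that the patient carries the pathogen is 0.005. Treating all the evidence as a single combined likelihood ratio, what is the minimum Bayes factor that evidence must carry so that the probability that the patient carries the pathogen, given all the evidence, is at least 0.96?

Prior odds = 0.005/0.995 = 1/199.
Target odds = 0.96/0.04 = 24.
Required Bayes factor = 24 ÷ (1/199) = 4776.

4776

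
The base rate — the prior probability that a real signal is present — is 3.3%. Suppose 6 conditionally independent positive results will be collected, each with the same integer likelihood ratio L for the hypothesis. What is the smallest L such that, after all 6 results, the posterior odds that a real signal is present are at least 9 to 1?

Prior odds = 0.033/0.967 = 33/967.
Target odds = 9.
Need L⁶ ≥ 9 ÷ (33/967) = 2901/11.
2⁶ = 64 < 2901/11 ≤ 729 = 3⁶, so L = 3.

3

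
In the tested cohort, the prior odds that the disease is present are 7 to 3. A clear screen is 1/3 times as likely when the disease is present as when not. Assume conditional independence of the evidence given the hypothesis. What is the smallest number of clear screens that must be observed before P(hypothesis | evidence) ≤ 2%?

Prior odds = 7/3.
Likelihood ratio per clear screen = 1/3.
Target odds: 0.02 ÷ 0.98 = 1/49.
Require (1/3)ⁿ ≤ 1/49 ÷ (7/3) = 3/343.
(1/3)⁴ = 1/81 is still above 3/343 but (1/3)⁵ = 1/243 is at or below it, so n = 5.

5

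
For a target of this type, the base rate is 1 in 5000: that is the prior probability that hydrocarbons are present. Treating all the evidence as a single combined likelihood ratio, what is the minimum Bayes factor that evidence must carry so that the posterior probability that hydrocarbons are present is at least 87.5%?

34993

Prior odds = 0.0002/0.9998 = 1/4999.
Target odds = 0.875/0.125 = 7.
Required Bayes factor = 7 ÷ (1/4999) = 34993.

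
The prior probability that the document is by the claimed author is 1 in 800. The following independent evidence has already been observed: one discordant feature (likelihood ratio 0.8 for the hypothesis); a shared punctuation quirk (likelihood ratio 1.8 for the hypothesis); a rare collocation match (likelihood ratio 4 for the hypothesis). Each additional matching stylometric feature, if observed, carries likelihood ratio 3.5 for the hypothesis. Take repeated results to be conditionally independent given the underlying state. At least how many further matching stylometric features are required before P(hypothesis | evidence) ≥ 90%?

Prior odds = 0.00125/0.99875 = 1/799.
Combined Bayes factor of the evidence already in hand = 0.8 × 1.8 × 4 = 5.76.
Odds after that evidence = (1/799) × 5.76 = 144/19975.
Target odds = 0.9/0.1 = 9.
Need 3.5ⁿ ≥ 9 ÷ (144/19975) = 1248.4375.
3.5⁵ = 525.21875 falls short of 1248.4375 but 3.5⁶ = 1838.265625 reaches it, so n = 6.

6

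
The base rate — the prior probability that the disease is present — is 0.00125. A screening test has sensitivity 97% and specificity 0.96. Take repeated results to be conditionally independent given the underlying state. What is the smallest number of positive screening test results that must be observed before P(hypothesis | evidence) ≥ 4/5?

3

Prior odds: 0.00125 ÷ 0.99875 = 1/799.
False-positive rate = 1 − 0.96 = 0.04; likelihood ratio of a positive = 0.97/0.04 = 24.25.
Target posterior odds = 0.8/0.2 = 4.
Need (1/799) × 24.25ⁿ ≥ 4, i.e. 24.25ⁿ ≥ 3196.
24.25² = 588.0625 falls short of 3196 but 24.25³ = 912673/64 reaches it, so n = 3.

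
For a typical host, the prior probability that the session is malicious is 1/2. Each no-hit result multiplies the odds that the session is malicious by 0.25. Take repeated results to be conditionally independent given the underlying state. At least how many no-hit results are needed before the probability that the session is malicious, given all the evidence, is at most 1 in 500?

5

Prior odds = 0.5/0.5 = 1.
Likelihood ratio per no-hit result = 0.25.
Target posterior odds = 0.002/0.998 = 1/499.
Require 0.25ⁿ ≤ 1/499 ÷ 1 = 1/499.
0.25⁴ = 0.00390625 is still above 1/499 but 0.25⁵ = 1/1024 is at or below it, so n = 5.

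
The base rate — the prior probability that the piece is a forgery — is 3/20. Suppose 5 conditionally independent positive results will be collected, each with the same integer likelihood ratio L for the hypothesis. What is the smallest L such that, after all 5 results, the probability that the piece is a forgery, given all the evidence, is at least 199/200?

5

Prior odds = 0.15/0.85 = 3/17.
Target odds = 0.995/0.005 = 199.
Need L⁵ ≥ 199 ÷ (3/17) = 3383/3.
4⁵ = 1024 < 3383/3 ≤ 3125 = 5⁵, so L = 5.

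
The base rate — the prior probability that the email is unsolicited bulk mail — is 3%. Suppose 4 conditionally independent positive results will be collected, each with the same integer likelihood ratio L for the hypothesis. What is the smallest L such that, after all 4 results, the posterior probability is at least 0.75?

4

Prior odds = 0.03/0.97 = 3/97.
Target odds = 0.75/0.25 = 3.
Need L⁴ ≥ 3 ÷ (3/97) = 97.
3⁴ = 81 < 97 ≤ 256 = 4⁴, so L = 4.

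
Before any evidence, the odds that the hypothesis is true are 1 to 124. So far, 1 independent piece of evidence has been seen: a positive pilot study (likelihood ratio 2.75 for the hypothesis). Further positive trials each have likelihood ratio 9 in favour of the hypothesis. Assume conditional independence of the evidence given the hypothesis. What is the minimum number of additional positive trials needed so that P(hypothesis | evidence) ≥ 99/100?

Prior odds = 1/124.
Bayes factor of the evidence already in hand = 2.75.
Odds after that evidence = (1/124) × 2.75 = 11/496.
Target odds = 0.99/0.01 = 99.
Need 9ⁿ ≥ 99 ÷ (11/496) = 4464.
9³ = 729 falls short of 4464 but 9⁴ = 6561 reaches it, so n = 4.

4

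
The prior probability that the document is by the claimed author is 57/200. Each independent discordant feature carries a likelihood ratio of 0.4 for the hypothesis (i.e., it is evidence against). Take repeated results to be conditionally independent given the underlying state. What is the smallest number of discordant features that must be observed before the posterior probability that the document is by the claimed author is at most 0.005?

5

Prior odds: 0.285 ÷ 0.715 = 57/143.
Likelihood ratio per discordant feature = 0.4.
Target posterior odds = 0.005/0.995 = 1/199.
Require 0.4ⁿ ≤ 1/199 ÷ (57/143) = 143/11343.
0.4⁴ = 0.0256 is still above 143/11343 but 0.4⁵ = 0.01024 is at or below it, so n = 5.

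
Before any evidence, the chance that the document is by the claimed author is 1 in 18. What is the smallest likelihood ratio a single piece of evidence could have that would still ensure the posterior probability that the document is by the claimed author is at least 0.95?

323

Prior odds = (1/18)/(17/18) = 1/17.
Target odds = 0.95/0.05 = 19.
Required Bayes factor = 19 ÷ (1/17) = 323.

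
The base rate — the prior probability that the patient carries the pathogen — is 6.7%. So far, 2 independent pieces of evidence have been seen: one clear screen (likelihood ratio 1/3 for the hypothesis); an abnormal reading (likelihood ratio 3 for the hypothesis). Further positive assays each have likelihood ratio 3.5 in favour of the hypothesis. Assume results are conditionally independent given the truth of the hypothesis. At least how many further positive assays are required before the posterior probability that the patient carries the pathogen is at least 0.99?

6

Prior odds = 0.067/0.933 = 67/933.
Combined Bayes factor of the evidence already in hand = (1/3) × 3 = 1.
Odds after that evidence = (67/933) × 1 = 67/933.
Target odds = 0.99/0.01 = 99.
Need 3.5ⁿ ≥ 99 ÷ (67/933) = 92367/67.
3.5⁵ = 525.21875 falls short of 92367/67 but 3.5⁶ = 1838.265625 reaches it, so n = 6.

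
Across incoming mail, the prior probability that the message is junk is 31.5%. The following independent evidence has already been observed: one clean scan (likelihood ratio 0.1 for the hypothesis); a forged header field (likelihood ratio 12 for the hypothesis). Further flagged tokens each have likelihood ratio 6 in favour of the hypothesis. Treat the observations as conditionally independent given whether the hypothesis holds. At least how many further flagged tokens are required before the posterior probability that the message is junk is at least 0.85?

2

Prior odds = 0.315/0.685 = 63/137.
Combined Bayes factor of the evidence already in hand = 0.1 × 12 = 1.2.
Odds after that evidence = (63/137) × 1.2 = 378/685.
Target odds = 0.85/0.15 = 17/3.
Need 6ⁿ ≥ 17/3 ÷ (378/685) = 11645/1134.
6¹ = 6 falls short of 11645/1134 but 6² = 36 reaches it, so n = 2.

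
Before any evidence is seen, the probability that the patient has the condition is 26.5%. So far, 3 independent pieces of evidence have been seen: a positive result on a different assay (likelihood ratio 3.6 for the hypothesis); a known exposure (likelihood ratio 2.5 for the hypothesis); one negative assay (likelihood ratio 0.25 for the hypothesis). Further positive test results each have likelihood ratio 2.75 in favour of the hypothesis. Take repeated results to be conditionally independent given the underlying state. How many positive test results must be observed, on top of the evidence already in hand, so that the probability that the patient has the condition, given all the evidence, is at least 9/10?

3

Prior odds = 0.265/0.735 = 53/147.
Combined Bayes factor of the evidence already in hand = 3.6 × 2.5 × 0.25 = 2.25.
Odds after that evidence = (53/147) × 2.25 = 159/196.
Target odds = 0.9/0.1 = 9.
Need 2.75ⁿ ≥ 9 ÷ (159/196) = 588/53.
2.75² = 7.5625 falls short of 588/53 but 2.75³ = 20.796875 reaches it, so n = 3.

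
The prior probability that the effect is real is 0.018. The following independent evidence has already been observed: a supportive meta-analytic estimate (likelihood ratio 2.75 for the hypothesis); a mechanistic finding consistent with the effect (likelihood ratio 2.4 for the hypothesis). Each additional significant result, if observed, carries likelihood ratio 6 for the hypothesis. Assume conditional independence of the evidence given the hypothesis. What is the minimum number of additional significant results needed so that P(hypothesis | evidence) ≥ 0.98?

Prior odds = 0.018/0.982 = 9/491.
Combined Bayes factor of the evidence already in hand = 2.75 × 2.4 = 6.6.
Odds after that evidence = (9/491) × 6.6 = 297/2455.
Target odds = 0.98/0.02 = 49.
Need 6ⁿ ≥ 49 ÷ (297/2455) = 120295/297.
6³ = 216 falls short of 120295/297 but 6⁴ = 1296 reaches it, so n = 4.

4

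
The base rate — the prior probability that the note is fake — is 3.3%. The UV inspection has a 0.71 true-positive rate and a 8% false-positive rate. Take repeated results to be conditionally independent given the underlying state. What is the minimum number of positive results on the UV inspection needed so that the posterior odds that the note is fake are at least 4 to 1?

Prior odds: 0.033 ÷ 0.967 = 33/967.
Likelihood ratio of a positive result = 0.71/0.08 = 8.875.
Target odds = 4.
Require 8.875ⁿ ≥ 4 ÷ (33/967) = 3868/33.
8.875² = 78.765625 falls short of 3868/33 but 8.875³ = 357911/512 reaches it, so n = 3.

3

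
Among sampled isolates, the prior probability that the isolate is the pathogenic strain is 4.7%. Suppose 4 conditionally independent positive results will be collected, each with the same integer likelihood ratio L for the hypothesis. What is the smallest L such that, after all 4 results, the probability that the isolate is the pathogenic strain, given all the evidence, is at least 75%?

3

Prior odds = 0.047/0.953 = 47/953.
Target odds = 0.75/0.25 = 3.
Need L⁴ ≥ 3 ÷ (47/953) = 2859/47.
2⁴ = 16 < 2859/47 ≤ 81 = 3⁴, so L = 3.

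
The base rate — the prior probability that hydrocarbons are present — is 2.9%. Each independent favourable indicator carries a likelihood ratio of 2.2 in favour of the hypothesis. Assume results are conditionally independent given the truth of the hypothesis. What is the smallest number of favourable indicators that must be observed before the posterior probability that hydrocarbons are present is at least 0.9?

8

Prior odds = 0.029/0.971 = 29/971.
Likelihood ratio per favourable indicator = 2.2.
Target posterior odds = 0.9/0.1 = 9.
Need (29/971) × 2.2ⁿ ≥ 9, i.e. 2.2ⁿ ≥ 8739/29.
2.2⁷ = 19487171/78125 falls short of 8739/29 but 2.2⁸ = 214358881/390625 reaches it, so n = 8.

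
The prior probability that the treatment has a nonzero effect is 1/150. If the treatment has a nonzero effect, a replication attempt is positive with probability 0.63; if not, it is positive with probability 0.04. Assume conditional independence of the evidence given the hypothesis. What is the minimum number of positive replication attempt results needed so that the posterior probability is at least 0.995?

Prior odds = (1/150)/(149/150) = 1/149.
Likelihood ratio of a positive = 0.63/0.04 = 15.75.
Target posterior odds = 0.995/0.005 = 199.
Need (1/149) × 15.75ⁿ ≥ 199, i.e. 15.75ⁿ ≥ 29651.
15.75³ = 3906.984375 falls short of 29651 but 15.75⁴ = 15752961/256 reaches it, so n = 4.

4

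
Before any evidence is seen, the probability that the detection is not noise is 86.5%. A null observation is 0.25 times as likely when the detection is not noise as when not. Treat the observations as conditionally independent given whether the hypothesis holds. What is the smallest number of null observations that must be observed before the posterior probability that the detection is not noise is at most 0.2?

Prior odds: 0.865 ÷ 0.135 = 173/27.
Likelihood ratio per null observation = 0.25.
Target odds: 0.2 ÷ 0.8 = 0.25.
Require 0.25ⁿ ≤ 0.25 ÷ (173/27) = 27/692.
0.25² = 0.0625 is still above 27/692 but 0.25³ = 0.015625 is at or below it, so n = 3.

3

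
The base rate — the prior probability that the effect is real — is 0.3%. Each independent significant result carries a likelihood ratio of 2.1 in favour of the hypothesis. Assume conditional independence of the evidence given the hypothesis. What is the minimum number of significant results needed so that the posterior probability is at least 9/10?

Prior odds: 0.003 ÷ 0.997 = 3/997.
Likelihood ratio per significant result = 2.1.
Target odds: 0.9 ÷ 0.1 = 9.
Require 2.1ⁿ ≥ 9 ÷ (3/997) = 2991.
2.1¹⁰ ≈1667.99 falls short of 2991 but 2.1¹¹ ≈3502.78 reaches it, so n = 11.

11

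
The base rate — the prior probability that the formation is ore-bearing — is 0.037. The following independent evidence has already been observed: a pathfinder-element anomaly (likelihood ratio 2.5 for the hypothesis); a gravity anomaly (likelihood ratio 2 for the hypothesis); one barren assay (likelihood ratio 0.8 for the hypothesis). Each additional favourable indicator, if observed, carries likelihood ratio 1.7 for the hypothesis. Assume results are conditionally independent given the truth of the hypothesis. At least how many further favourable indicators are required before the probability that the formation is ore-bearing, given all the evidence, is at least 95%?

10

Prior odds = 0.037/0.963 = 37/963.
Combined Bayes factor of the evidence already in hand = 2.5 × 2 × 0.8 = 4.
Odds after that evidence = (37/963) × 4 = 148/963.
Target odds = 0.95/0.05 = 19.
Need 1.7ⁿ ≥ 19 ÷ (148/963) = 18297/148.
1.7⁹ ≈118.588 falls short of 18297/148 but 1.7¹⁰ ≈201.599 reaches it, so n = 10.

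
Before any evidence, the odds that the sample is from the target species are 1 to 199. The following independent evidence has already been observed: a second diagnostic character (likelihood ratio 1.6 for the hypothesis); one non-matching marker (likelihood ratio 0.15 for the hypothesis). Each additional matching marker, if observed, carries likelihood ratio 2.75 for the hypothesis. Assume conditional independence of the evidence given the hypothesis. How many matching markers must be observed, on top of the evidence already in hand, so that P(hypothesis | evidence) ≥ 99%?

12

Prior odds = 1/199.
Combined Bayes factor of the evidence already in hand = 1.6 × 0.15 = 0.24.
Odds after that evidence = (1/199) × 0.24 = 6/4975.
Target odds = 0.99/0.01 = 99.
Need 2.75ⁿ ≥ 99 ÷ (6/4975) = 82087.5.
2.75¹¹ ≈68023.6 falls short of 82087.5 but 2.75¹² ≈187065 reaches it, so n = 12.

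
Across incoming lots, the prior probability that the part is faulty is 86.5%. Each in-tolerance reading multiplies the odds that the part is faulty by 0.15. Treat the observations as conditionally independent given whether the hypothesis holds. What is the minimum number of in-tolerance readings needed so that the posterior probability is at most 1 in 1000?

5

Prior odds = 0.865/0.135 = 173/27.
Likelihood ratio per in-tolerance reading = 0.15.
Target posterior odds = 0.001/0.999 = 1/999.
Need (173/27) × 0.15ⁿ ≤ 1/999, i.e. 0.15ⁿ ≤ 1/6401.
0.15⁴ = 81/160000 is still above 1/6401 but 0.15⁵ = 243/3200000 is at or below it, so n = 5.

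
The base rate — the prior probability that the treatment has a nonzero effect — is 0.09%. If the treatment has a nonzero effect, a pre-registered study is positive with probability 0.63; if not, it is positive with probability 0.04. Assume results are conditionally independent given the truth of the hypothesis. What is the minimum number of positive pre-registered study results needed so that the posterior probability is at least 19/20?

Prior odds = 0.0009/0.9991 = 9/9991.
Likelihood ratio of a positive = 0.63/0.04 = 15.75.
Target odds: 0.95 ÷ 0.05 = 19.
Need (9/9991) × 15.75ⁿ ≥ 19, i.e. 15.75ⁿ ≥ 189829/9.
15.75³ = 3906.984375 falls short of 189829/9 but 15.75⁴ = 15752961/256 reaches it, so n = 4.

4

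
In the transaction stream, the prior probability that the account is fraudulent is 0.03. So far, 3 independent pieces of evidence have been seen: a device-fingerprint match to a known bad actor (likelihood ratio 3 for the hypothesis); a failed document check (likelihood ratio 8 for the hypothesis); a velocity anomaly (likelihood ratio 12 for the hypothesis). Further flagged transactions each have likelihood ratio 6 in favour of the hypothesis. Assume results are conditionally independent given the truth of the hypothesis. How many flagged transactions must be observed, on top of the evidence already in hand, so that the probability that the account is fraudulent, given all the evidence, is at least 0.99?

2

Prior odds = 0.03/0.97 = 3/97.
Combined Bayes factor of the evidence already in hand = 3 × 8 × 12 = 288.
Odds after that evidence = (3/97) × 288 = 864/97.
Target odds = 0.99/0.01 = 99.
Need 6ⁿ ≥ 99 ÷ (864/97) = 1067/96.
6¹ = 6 falls short of 1067/96 but 6² = 36 reaches it, so n = 2.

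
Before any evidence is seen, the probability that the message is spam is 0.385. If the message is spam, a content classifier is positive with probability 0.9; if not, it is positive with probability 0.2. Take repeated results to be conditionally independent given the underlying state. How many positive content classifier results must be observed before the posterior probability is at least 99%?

Prior odds = 0.385/0.615 = 77/123.
Likelihood ratio of a positive = 0.9/0.2 = 4.5.
Target odds: 0.99 ÷ 0.01 = 99.
Require 4.5ⁿ ≥ 99 ÷ (77/123) = 1107/7.
4.5³ = 91.125 falls short of 1107/7 but 4.5⁴ = 410.0625 reaches it, so n = 4.

4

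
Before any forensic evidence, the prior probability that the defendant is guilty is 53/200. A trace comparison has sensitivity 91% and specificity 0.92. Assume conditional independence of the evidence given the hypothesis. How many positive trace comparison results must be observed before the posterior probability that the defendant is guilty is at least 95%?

2

Prior odds: 0.265 ÷ 0.735 = 53/147.
False-positive rate = 1 − 0.92 = 0.08; likelihood ratio of a positive = 0.91/0.08 = 11.375.
Target posterior odds = 0.95/0.05 = 19.
Need (53/147) × 11.375ⁿ ≥ 19, i.e. 11.375ⁿ ≥ 2793/53.
11.375¹ = 11.375 falls short of 2793/53 but 11.375² = 129.390625 reaches it, so n = 2.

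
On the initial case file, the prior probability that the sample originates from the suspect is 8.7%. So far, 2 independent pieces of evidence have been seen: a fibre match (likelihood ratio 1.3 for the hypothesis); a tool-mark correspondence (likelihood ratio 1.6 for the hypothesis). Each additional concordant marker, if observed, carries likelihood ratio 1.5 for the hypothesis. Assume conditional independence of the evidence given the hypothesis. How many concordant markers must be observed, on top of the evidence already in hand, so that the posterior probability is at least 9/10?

Prior odds = 0.087/0.913 = 87/913.
Combined Bayes factor of the evidence already in hand = 1.3 × 1.6 = 2.08.
Odds after that evidence = (87/913) × 2.08 = 4524/22825.
Target odds = 0.9/0.1 = 9.
Need 1.5ⁿ ≥ 9 ÷ (4524/22825) = 68475/1508.
1.5⁹ = 19683/512 falls short of 68475/1508 but 1.5¹⁰ = 59049/1024 reaches it, so n = 10.

10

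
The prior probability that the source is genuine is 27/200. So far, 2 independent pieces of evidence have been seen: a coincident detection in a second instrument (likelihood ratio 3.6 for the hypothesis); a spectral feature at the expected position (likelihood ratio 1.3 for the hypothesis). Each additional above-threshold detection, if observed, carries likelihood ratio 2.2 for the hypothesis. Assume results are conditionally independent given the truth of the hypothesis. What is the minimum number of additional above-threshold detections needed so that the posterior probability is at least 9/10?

4

Prior odds = 0.135/0.865 = 27/173.
Combined Bayes factor of the evidence already in hand = 3.6 × 1.3 = 4.68.
Odds after that evidence = (27/173) × 4.68 = 3159/4325.
Target odds = 0.9/0.1 = 9.
Need 2.2ⁿ ≥ 9 ÷ (3159/4325) = 4325/351.
2.2³ = 10.648 falls short of 4325/351 but 2.2⁴ = 23.4256 reaches it, so n = 4.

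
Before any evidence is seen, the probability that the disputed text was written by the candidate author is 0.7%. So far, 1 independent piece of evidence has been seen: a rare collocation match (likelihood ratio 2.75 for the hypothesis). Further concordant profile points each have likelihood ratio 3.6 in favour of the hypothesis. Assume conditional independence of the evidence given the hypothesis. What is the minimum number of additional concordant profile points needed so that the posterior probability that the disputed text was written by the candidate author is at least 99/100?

7

Prior odds = 0.007/0.993 = 7/993.
Bayes factor of the evidence already in hand = 2.75.
Odds after that evidence = (7/993) × 2.75 = 77/3972.
Target odds = 0.99/0.01 = 99.
Need 3.6ⁿ ≥ 99 ÷ (77/3972) = 35748/7.
3.6⁶ = 34012224/15625 falls short of 35748/7 but 3.6⁷ = 612220032/78125 reaches it, so n = 7.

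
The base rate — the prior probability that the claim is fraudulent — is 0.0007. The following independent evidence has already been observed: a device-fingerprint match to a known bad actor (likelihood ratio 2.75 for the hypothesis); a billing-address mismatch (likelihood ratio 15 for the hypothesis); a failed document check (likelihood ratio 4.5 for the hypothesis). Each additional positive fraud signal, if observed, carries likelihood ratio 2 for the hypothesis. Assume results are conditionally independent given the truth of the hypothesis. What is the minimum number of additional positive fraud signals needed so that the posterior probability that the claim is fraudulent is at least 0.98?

Prior odds = 0.0007/0.9993 = 7/9993.
Combined Bayes factor of the evidence already in hand = 2.75 × 15 × 4.5 = 185.625.
Odds after that evidence = (7/9993) × 185.625 = 3465/26648.
Target odds = 0.98/0.02 = 49.
Need 2ⁿ ≥ 49 ÷ (3465/26648) = 186536/495.
2⁸ = 256 falls short of 186536/495 but 2⁹ = 512 reaches it, so n = 9.

9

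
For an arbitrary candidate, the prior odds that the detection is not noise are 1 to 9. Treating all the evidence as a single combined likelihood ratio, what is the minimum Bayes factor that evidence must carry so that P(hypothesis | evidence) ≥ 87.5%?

63

Prior odds = 1/9.
Target odds = 0.875/0.125 = 7.
Required Bayes factor = 7 ÷ (1/9) = 63.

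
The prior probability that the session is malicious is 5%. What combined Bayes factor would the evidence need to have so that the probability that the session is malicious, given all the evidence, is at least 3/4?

Prior odds = 0.05/0.95 = 1/19.
Target odds = 0.75/0.25 = 3.
Required Bayes factor = 3 ÷ (1/19) = 57.

57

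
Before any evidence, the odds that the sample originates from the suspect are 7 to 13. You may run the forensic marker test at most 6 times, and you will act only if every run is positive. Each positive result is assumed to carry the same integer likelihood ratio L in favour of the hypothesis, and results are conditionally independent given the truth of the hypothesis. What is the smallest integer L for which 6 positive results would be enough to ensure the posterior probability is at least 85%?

Prior odds = 7/13.
Target odds = 0.85/0.15 = 17/3.
Need L⁶ ≥ 17/3 ÷ (7/13) = 221/21.
1⁶ = 1 < 221/21 ≤ 64 = 2⁶, so L = 2.

2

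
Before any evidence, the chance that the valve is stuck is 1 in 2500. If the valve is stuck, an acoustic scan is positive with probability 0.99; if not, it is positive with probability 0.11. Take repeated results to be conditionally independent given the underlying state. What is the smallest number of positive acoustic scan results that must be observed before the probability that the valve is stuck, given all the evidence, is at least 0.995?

Prior odds: 0.0004 ÷ 0.9996 = 1/2499.
Likelihood ratio of a positive = 0.99/0.11 = 9.
Target odds: 0.995 ÷ 0.005 = 199.
Require 9ⁿ ≥ 199 ÷ (1/2499) = 497301.
9⁵ = 59049 falls short of 497301 but 9⁶ = 531441 reaches it, so n = 6.

6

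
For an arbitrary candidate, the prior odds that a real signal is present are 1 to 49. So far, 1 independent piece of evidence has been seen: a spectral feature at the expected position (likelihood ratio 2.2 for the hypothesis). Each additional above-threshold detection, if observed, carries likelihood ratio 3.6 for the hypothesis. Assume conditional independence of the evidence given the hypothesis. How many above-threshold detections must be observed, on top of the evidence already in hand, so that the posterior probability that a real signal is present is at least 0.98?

6

Prior odds = 1/49.
Bayes factor of the evidence already in hand = 2.2.
Odds after that evidence = (1/49) × 2.2 = 11/245.
Target odds = 0.98/0.02 = 49.
Need 3.6ⁿ ≥ 49 ÷ (11/245) = 12005/11.
3.6⁵ = 604.66176 falls short of 12005/11 but 3.6⁶ = 34012224/15625 reaches it, so n = 6.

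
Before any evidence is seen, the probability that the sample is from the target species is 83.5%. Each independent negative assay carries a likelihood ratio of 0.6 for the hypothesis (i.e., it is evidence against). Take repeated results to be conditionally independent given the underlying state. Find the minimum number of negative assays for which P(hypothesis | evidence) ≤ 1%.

Prior odds: 0.835 ÷ 0.165 = 167/33.
Likelihood ratio per negative assay = 0.6.
Target posterior odds = 0.01/0.99 = 1/99.
Need (167/33) × 0.6ⁿ ≤ 1/99, i.e. 0.6ⁿ ≤ 1/501.
0.6¹² = 531441/244140625 is still above 1/501 but 0.6¹³ ≈0.00130607 is at or below it, so n = 13.

13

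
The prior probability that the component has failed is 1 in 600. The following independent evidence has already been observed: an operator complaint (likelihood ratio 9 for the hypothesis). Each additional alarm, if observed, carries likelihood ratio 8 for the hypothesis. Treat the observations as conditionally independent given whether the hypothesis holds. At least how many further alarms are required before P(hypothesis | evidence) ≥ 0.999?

6

Prior odds = (1/600)/(599/600) = 1/599.
Bayes factor of the evidence already in hand = 9.
Odds after that evidence = (1/599) × 9 = 9/599.
Target odds = 0.999/0.001 = 999.
Need 8ⁿ ≥ 999 ÷ (9/599) = 66489.
8⁵ = 32768 falls short of 66489 but 8⁶ = 262144 reaches it, so n = 6.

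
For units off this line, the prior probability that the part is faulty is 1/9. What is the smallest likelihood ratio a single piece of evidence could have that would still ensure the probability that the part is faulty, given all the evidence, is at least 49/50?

392

Prior odds = (1/9)/(8/9) = 0.125.
Target odds = 0.98/0.02 = 49.
Required Bayes factor = 49 ÷ 0.125 = 392.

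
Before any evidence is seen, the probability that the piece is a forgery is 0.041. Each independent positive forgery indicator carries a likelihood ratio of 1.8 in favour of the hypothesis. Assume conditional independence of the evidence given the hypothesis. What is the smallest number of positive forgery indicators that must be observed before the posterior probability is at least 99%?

Prior odds = 0.041/0.959 = 41/959.
Likelihood ratio per positive forgery indicator = 1.8.
Target posterior odds = 0.99/0.01 = 99.
Require 1.8ⁿ ≥ 99 ÷ (41/959) = 94941/41.
1.8¹³ ≈2082.3 falls short of 94941/41 but 1.8¹⁴ ≈3748.13 reaches it, so n = 14.

14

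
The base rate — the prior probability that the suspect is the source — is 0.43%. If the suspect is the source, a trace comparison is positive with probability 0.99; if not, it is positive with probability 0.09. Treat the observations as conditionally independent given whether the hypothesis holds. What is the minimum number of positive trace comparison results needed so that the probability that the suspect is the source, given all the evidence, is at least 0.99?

Prior odds = 0.0043/0.9957 = 43/9957.
Likelihood ratio of a positive = 0.99/0.09 = 11.
Target odds: 0.99 ÷ 0.01 = 99.
Need (43/9957) × 11ⁿ ≥ 99, i.e. 11ⁿ ≥ 985743/43.
11⁴ = 14641 falls short of 985743/43 but 11⁵ = 161051 reaches it, so n = 5.

5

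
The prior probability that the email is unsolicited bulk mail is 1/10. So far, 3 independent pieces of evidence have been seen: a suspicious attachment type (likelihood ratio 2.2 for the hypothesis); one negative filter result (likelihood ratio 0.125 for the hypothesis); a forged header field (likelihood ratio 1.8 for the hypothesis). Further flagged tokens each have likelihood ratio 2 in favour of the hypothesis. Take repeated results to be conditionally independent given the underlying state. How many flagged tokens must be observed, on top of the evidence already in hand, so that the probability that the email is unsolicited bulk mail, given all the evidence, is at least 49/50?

10

Prior odds = 0.1/0.9 = 1/9.
Combined Bayes factor of the evidence already in hand = 2.2 × 0.125 × 1.8 = 0.495.
Odds after that evidence = (1/9) × 0.495 = 0.055.
Target odds = 0.98/0.02 = 49.
Need 2ⁿ ≥ 49 ÷ 0.055 = 9800/11.
2⁹ = 512 falls short of 9800/11 but 2¹⁰ = 1024 reaches it, so n = 10.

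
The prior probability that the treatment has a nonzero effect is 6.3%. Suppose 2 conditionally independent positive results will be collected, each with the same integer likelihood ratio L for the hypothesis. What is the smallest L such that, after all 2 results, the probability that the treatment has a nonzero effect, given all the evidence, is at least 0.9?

Prior odds = 0.063/0.937 = 63/937.
Target odds = 0.9/0.1 = 9.
Need L² ≥ 9 ÷ (63/937) = 937/7.
11² = 121 < 937/7 ≤ 144 = 12², so L = 12.

12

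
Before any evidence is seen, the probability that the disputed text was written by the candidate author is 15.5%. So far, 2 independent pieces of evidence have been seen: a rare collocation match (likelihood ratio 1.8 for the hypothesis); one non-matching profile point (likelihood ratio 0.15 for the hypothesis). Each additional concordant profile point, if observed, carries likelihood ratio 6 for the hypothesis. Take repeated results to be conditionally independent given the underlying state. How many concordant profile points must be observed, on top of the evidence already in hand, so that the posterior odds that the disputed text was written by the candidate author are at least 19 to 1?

Prior odds = 0.155/0.845 = 31/169.
Combined Bayes factor of the evidence already in hand = 1.8 × 0.15 = 0.27.
Odds after that evidence = (31/169) × 0.27 = 837/16900.
Target odds = 19.
Need 6ⁿ ≥ 19 ÷ (837/16900) = 321100/837.
6³ = 216 falls short of 321100/837 but 6⁴ = 1296 reaches it, so n = 4.

4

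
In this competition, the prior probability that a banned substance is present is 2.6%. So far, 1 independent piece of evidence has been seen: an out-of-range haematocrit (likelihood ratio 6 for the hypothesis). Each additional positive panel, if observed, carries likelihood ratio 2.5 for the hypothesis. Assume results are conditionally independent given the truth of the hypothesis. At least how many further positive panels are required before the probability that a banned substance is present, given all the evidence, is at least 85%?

4

Prior odds = 0.026/0.974 = 13/487.
Bayes factor of the evidence already in hand = 6.
Odds after that evidence = (13/487) × 6 = 78/487.
Target odds = 0.85/0.15 = 17/3.
Need 2.5ⁿ ≥ 17/3 ÷ (78/487) = 8279/234.
2.5³ = 15.625 falls short of 8279/234 but 2.5⁴ = 39.0625 reaches it, so n = 4.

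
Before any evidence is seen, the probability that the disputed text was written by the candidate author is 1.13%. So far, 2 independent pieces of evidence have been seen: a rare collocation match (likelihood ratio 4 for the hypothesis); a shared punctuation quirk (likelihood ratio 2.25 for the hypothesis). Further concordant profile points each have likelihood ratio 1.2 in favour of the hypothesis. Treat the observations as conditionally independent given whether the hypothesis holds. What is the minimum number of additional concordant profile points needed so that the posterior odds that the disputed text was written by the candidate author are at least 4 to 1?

Prior odds = 0.0113/0.9887 = 113/9887.
Combined Bayes factor of the evidence already in hand = 4 × 2.25 = 9.
Odds after that evidence = (113/9887) × 9 = 1017/9887.
Target odds = 4.
Need 1.2ⁿ ≥ 4 ÷ (1017/9887) = 39548/1017.
1.2²⁰ ≈38.3376 falls short of 39548/1017 but 1.2²¹ ≈46.0051 reaches it, so n = 21.

21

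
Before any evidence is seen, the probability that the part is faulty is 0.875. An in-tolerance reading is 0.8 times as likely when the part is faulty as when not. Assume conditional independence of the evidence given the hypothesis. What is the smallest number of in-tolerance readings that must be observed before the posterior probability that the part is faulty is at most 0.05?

Prior odds = 0.875/0.125 = 7.
Likelihood ratio per in-tolerance reading = 0.8.
Target odds: 0.05 ÷ 0.95 = 1/19.
Require 0.8ⁿ ≤ 1/19 ÷ 7 = 1/133.
0.8²¹ ≈0.00922337 is still above 1/133 but 0.8²² ≈0.0073787 is at or below it, so n = 22.

22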